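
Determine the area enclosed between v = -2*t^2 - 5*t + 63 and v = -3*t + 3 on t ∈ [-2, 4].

300

On [-2, 4], (-2*t^2 - 5*t + 63) - (-3*t + 3) = -2*t^2 - 2*t + 60 is ≥ 0 throughout, so the area is a single integral of |-2*t^2 - 2*t + 60|.
∫[-2,4] (-2*t^2 - 2*t + 60) dt = 300.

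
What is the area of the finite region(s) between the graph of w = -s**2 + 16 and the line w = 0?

256/3

The curve meets the s-axis where -s**2 + 16 = 0, i.e. -(s - 4)*(s + 4) = 0, at s = -4, 4.
On [-4, 4] the curve lies above the axis; ∫[-4,4] (-s**2 + 16) ds = 256/3, giving area 256/3.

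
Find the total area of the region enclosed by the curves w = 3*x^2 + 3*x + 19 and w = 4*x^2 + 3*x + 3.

Set the curves equal: 3*x^2 + 3*x + 19 = 4*x^2 + 3*x + 3, so -x^2 + 16 = 0, which factors as -(x - 4)*(x + 4) = 0. The curves meet at x = -4, 4.
On [-4, 4], w = 3*x^2 + 3*x + 19 is on top; that piece has area ∫[-4,4] (-x^2 + 16) dx = 256/3.

256/3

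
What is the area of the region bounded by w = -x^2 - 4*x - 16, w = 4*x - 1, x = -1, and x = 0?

On [-1, 0], (-x^2 - 4*x - 16) - (4*x - 1) = -x^2 - 8*x - 15 is ≤ 0 throughout, so the area is a single integral of |-x^2 - 8*x - 15|.
∫[-1,0] (-x^2 - 8*x - 15) dx = -34/3; the area of that piece is 34/3.

34/3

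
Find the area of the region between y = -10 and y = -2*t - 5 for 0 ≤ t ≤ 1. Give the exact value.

On [0, 1], (-10) - (-2*t - 5) = 2*t - 5 is ≤ 0 throughout, so the area is a single integral of |2*t - 5|.
∫[0,1] (2*t - 5) dt = -4; the area of that piece is 4.

4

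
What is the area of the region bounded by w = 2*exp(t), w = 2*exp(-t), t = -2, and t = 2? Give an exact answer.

The difference (2*exp(t)) - (2*exp(-t)) = 2*exp(t) - 2*exp(-t) changes sign at t = 0 inside [-2, 2], so split the integral there.
∫[-2,0] (2*exp(t) - 2*exp(-t)) dt = -2*exp(2) - 2*exp(-2) + 4; the area of that piece is -4 + 2*exp(-2) + 2*exp(2).
∫[0,2] (2*exp(t) - 2*exp(-t)) dt = -4 + 2*exp(-2) + 2*exp(2).
Total area = (-4 + 2*exp(-2) + 2*exp(2)) + (-4 + 2*exp(-2) + 2*exp(2)) = -8 + 4*exp(-2) + 4*exp(2).

-8 + 4*exp(-2) + 4*exp(2)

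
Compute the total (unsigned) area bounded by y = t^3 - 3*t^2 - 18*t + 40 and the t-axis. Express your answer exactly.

999/4

The curve meets the t-axis where t^3 - 3*t^2 - 18*t + 40 = 0, i.e. (t - 5)*(t - 2)*(t + 4) = 0, at t = -4, 2, 5.
On [-4, 2] the curve lies above the axis; ∫[-4,2] (t^3 - 3*t^2 - 18*t + 40) dt = 216, giving area 216.
On [2, 5] the curve lies below the axis; ∫[2,5] (t^3 - 3*t^2 - 18*t + 40) dt = -135/4, giving area 135/4.
Total area = 216 + 135/4 = 999/4.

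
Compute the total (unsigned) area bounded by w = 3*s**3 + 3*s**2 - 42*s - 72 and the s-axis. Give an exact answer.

1741/4

The curve meets the s-axis where 3*s**3 + 3*s**2 - 42*s - 72 = 0, i.e. 3*(s - 4)*(s + 2)*(s + 3) = 0, at s = -3, -2, 4.
On [-3, -2] the curve lies above the axis; ∫[-3,-2] (3*s**3 + 3*s**2 - 42*s - 72) ds = 13/4, giving area 13/4.
On [-2, 4] the curve lies below the axis; ∫[-2,4] (3*s**3 + 3*s**2 - 42*s - 72) ds = -432, giving area 432.
Total area = 13/4 + 432 = 1741/4.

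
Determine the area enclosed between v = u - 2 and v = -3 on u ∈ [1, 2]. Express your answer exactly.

5/2

On [1, 2], (u - 2) - (-3) = u + 1 is ≥ 0 throughout, so the area is a single integral of |u + 1|.
∫[1,2] (u + 1) du = 5/2.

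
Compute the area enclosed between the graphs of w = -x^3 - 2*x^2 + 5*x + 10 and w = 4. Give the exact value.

Set the curves equal: -x^3 - 2*x^2 + 5*x + 10 = 4, so -x^3 - 2*x^2 + 5*x + 6 = 0, which factors as -(x - 2)*(x + 1)*(x + 3) = 0. The curves meet at x = -3, -1, 2.
On [-3, -1], w = 4 is on top; that piece has area ∫[-3,-1] (-(-x^3 - 2*x^2 + 5*x + 6)) dx = 16/3.
On [-1, 2], w = -x^3 - 2*x^2 + 5*x + 10 is on top; that piece has area ∫[-1,2] (-x^3 - 2*x^2 + 5*x + 6) dx = 63/4.
Total enclosed area = 16/3 + 63/4 = 253/12.

253/12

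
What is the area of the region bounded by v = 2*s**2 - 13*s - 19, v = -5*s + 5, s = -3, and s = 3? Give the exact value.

376/3

The difference (2*s**2 - 13*s - 19) - (-5*s + 5) = 2*s**2 - 8*s - 24 changes sign at s = -2 inside [-3, 3], so split the integral there.
∫[-3,-2] (2*s**2 - 8*s - 24) ds = 26/3.
∫[-2,3] (2*s**2 - 8*s - 24) ds = -350/3; the area of that piece is 350/3.
Total area = 26/3 + 350/3 = 376/3.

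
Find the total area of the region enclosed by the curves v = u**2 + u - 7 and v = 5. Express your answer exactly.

343/6

Set the curves equal: u**2 + u - 7 = 5, so u**2 + u - 12 = 0, which factors as (u - 3)*(u + 4) = 0. The curves meet at u = -4, 3.
On [-4, 3], v = 5 is on top; that piece has area ∫[-4,3] (-(u**2 + u - 12)) du = 343/6.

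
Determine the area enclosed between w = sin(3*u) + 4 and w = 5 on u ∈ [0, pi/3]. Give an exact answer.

On [0, pi/3], (sin(3*u) + 4) - (5) = sin(3*u) - 1 is ≤ 0 throughout, so the area is a single integral of |sin(3*u) - 1|.
∫[0,pi/3] (sin(3*u) - 1) du = 2/3 - pi/3; the area of that piece is -2/3 + pi/3.

-2/3 + pi/3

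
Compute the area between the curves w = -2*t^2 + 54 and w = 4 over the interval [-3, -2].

On [-3, -2], (-2*t^2 + 54) - (4) = -2*t^2 + 50 is ≥ 0 throughout, so the area is a single integral of |-2*t^2 + 50|.
∫[-3,-2] (-2*t^2 + 50) dt = 112/3.

112/3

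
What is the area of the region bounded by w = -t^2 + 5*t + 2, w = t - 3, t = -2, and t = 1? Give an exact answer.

38/3

The difference (-t^2 + 5*t + 2) - (t - 3) = -t^2 + 4*t + 5 changes sign at t = -1 inside [-2, 1], so split the integral there.
∫[-2,-1] (-t^2 + 4*t + 5) dt = -10/3; the area of that piece is 10/3.
∫[-1,1] (-t^2 + 4*t + 5) dt = 28/3.
Total area = 10/3 + 28/3 = 38/3.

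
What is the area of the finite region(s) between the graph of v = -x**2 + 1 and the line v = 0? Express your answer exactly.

The curve meets the x-axis where -x**2 + 1 = 0, i.e. -(x - 1)*(x + 1) = 0, at x = -1, 1.
On [-1, 1] the curve lies above the axis; ∫[-1,1] (-x**2 + 1) dx = 4/3, giving area 4/3.

4/3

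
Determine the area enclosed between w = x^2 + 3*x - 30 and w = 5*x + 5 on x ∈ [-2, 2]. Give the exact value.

404/3

On [-2, 2], (x^2 + 3*x - 30) - (5*x + 5) = x^2 - 2*x - 35 is ≤ 0 throughout, so the area is a single integral of |x^2 - 2*x - 35|.
∫[-2,2] (x^2 - 2*x - 35) dx = -404/3; the area of that piece is 404/3.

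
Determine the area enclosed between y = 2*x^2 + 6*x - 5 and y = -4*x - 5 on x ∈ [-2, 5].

The difference (2*x^2 + 6*x - 5) - (-4*x - 5) = 2*x^2 + 10*x changes sign at x = 0 inside [-2, 5], so split the integral there.
∫[-2,0] (2*x^2 + 10*x) dx = -44/3; the area of that piece is 44/3.
∫[0,5] (2*x^2 + 10*x) dx = 625/3.
Total area = 44/3 + 625/3 = 223.

223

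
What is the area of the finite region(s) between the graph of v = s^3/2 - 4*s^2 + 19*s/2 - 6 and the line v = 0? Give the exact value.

The curve meets the s-axis where s^3/2 - 4*s^2 + 19*s/2 - 6 = 0, i.e. (s - 4)*(s - 3)*(s - 1)/2 = 0, at s = 1, 3, 4.
On [1, 3] the curve lies above the axis; ∫[1,3] (s^3/2 - 4*s^2 + 19*s/2 - 6) ds = 4/3, giving area 4/3.
On [3, 4] the curve lies below the axis; ∫[3,4] (s^3/2 - 4*s^2 + 19*s/2 - 6) ds = -5/24, giving area 5/24.
Total area = 4/3 + 5/24 = 37/24.

37/24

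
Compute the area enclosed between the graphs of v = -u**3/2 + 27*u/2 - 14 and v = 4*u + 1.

517/4

Set the curves equal: -u**3/2 + 27*u/2 - 14 = 4*u + 1, so -u**3/2 + 19*u/2 - 15 = 0, which factors as -(u - 3)*(u - 2)*(u + 5)/2 = 0. The curves meet at u = -5, 2, 3.
On [-5, 2], v = 4*u + 1 is on top; that piece has area ∫[-5,2] (-(-u**3/2 + 19*u/2 - 15)) du = 1029/8.
On [2, 3], v = -u**3/2 + 27*u/2 - 14 is on top; that piece has area ∫[2,3] (-u**3/2 + 19*u/2 - 15) du = 5/8.
Total enclosed area = 1029/8 + 5/8 = 517/4.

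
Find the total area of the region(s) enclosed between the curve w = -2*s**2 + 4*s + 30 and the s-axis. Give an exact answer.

512/3

The curve meets the s-axis where -2*s**2 + 4*s + 30 = 0, i.e. -2*(s - 5)*(s + 3) = 0, at s = -3, 5.
On [-3, 5] the curve lies above the axis; ∫[-3,5] (-2*s**2 + 4*s + 30) ds = 512/3, giving area 512/3.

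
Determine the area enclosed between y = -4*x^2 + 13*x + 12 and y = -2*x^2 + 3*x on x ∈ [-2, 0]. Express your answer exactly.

14

The difference (-4*x^2 + 13*x + 12) - (-2*x^2 + 3*x) = -2*x^2 + 10*x + 12 changes sign at x = -1 inside [-2, 0], so split the integral there.
∫[-2,-1] (-2*x^2 + 10*x + 12) dx = -23/3; the area of that piece is 23/3.
∫[-1,0] (-2*x^2 + 10*x + 12) dx = 19/3.
Total area = 23/3 + 19/3 = 14.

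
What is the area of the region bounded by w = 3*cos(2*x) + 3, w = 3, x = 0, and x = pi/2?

The difference (3*cos(2*x) + 3) - (3) = 3*cos(2*x) changes sign at x = pi/4 inside [0, pi/2], so split the integral there.
∫[0,pi/4] (3*cos(2*x)) dx = 3/2.
∫[pi/4,pi/2] (3*cos(2*x)) dx = -3/2; the area of that piece is 3/2.
Total area = 3/2 + 3/2 = 3.

3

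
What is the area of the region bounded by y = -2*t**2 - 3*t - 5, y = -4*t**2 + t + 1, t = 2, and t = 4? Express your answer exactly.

8

The difference (-2*t**2 - 3*t - 5) - (-4*t**2 + t + 1) = 2*t**2 - 4*t - 6 changes sign at t = 3 inside [2, 4], so split the integral there.
∫[2,3] (2*t**2 - 4*t - 6) dt = -10/3; the area of that piece is 10/3.
∫[3,4] (2*t**2 - 4*t - 6) dt = 14/3.
Total area = 10/3 + 14/3 = 8.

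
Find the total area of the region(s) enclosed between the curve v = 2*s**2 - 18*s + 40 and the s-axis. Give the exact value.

The curve meets the s-axis where 2*s**2 - 18*s + 40 = 0, i.e. 2*(s - 5)*(s - 4) = 0, at s = 4, 5.
On [4, 5] the curve lies below the axis; ∫[4,5] (2*s**2 - 18*s + 40) ds = -1/3, giving area 1/3.

1/3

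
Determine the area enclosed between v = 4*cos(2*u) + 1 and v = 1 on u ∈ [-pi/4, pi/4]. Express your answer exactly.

On [-pi/4, pi/4], (4*cos(2*u) + 1) - (1) = 4*cos(2*u) is ≥ 0 throughout, so the area is a single integral of |4*cos(2*u)|.
∫[-pi/4,pi/4] (4*cos(2*u)) du = 4.

4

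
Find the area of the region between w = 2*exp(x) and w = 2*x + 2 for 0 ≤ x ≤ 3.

-17 + 2*exp(3)

On [0, 3], (2*exp(x)) - (2*x + 2) = -2*x + 2*exp(x) - 2 is ≥ 0 throughout, so the area is a single integral of |-2*x + 2*exp(x) - 2|.
∫[0,3] (-2*x + 2*exp(x) - 2) dx = -17 + 2*exp(3).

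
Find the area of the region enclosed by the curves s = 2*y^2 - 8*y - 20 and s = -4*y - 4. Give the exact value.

Both boundary curves give s as a function of y, so integrate with respect to y. Setting them equal: 2*y^2 - 4*y - 16 = 0, i.e. 2*(y - 4)*(y + 2) = 0, so they meet at y = -2, 4.
For y in [-2, 4], s = 2*y^2 - 8*y - 20 is on the left; area = ∫[-2,4] (-(2*y^2 - 4*y - 16)) dy = 72.

72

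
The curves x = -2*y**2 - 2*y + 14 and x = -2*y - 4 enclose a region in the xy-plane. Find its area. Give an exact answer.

72

Both boundary curves give x as a function of y, so integrate with respect to y. Setting them equal: -2*y**2 + 18 = 0, i.e. -2*(y - 3)*(y + 3) = 0, so they meet at y = -3, 3.
For y in [-3, 3], x = -2*y**2 - 2*y + 14 is on the right; area = ∫[-3,3] (-2*y**2 + 18) dy = 72.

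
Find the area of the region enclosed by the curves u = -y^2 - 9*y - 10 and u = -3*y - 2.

Both boundary curves give u as a function of y, so integrate with respect to y. Setting them equal: -y^2 - 6*y - 8 = 0, i.e. -(y + 2)*(y + 4) = 0, so they meet at y = -4, -2.
For y in [-4, -2], u = -y^2 - 9*y - 10 is on the right; area = ∫[-4,-2] (-y^2 - 6*y - 8) dy = 4/3.

4/3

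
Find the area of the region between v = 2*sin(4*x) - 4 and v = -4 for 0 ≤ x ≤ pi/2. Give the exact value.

The difference (2*sin(4*x) - 4) - (-4) = 2*sin(4*x) changes sign at x = pi/4 inside [0, pi/2], so split the integral there.
∫[0,pi/4] (2*sin(4*x)) dx = 1.
∫[pi/4,pi/2] (2*sin(4*x)) dx = -1; the area of that piece is 1.
Total area = 1 + 1 = 2.

2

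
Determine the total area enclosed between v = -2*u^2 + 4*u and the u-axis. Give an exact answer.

The curve meets the u-axis where -2*u^2 + 4*u = 0, i.e. -2*u*(u - 2) = 0, at u = 0, 2.
On [0, 2] the curve lies above the axis; ∫[0,2] (-2*u^2 + 4*u) du = 8/3, giving area 8/3.

8/3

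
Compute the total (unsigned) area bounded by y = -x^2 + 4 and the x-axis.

32/3

The curve meets the x-axis where -x^2 + 4 = 0, i.e. -(x - 2)*(x + 2) = 0, at x = -2, 2.
On [-2, 2] the curve lies above the axis; ∫[-2,2] (-x^2 + 4) dx = 32/3, giving area 32/3.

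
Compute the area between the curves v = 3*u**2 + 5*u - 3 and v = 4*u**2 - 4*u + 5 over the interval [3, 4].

67/6

On [3, 4], (3*u**2 + 5*u - 3) - (4*u**2 - 4*u + 5) = -u**2 + 9*u - 8 is ≥ 0 throughout, so the area is a single integral of |-u**2 + 9*u - 8|.
∫[3,4] (-u**2 + 9*u - 8) du = 67/6.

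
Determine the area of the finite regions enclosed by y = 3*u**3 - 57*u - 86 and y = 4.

Set the curves equal: 3*u**3 - 57*u - 86 = 4, so 3*u**3 - 57*u - 90 = 0, which factors as 3*(u - 5)*(u + 2)*(u + 3) = 0. The curves meet at u = -3, -2, 5.
On [-3, -2], y = 3*u**3 - 57*u - 86 is on top; that piece has area ∫[-3,-2] (3*u**3 - 57*u - 90) du = 15/4.
On [-2, 5], y = 4 is on top; that piece has area ∫[-2,5] (-(3*u**3 - 57*u - 90)) du = 3087/4.
Total enclosed area = 15/4 + 3087/4 = 1551/2.

1551/2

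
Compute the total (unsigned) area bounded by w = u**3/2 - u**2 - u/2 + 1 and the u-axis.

The curve meets the u-axis where u**3/2 - u**2 - u/2 + 1 = 0, i.e. (u - 2)*(u - 1)*(u + 1)/2 = 0, at u = -1, 1, 2.
On [-1, 1] the curve lies above the axis; ∫[-1,1] (u**3/2 - u**2 - u/2 + 1) du = 4/3, giving area 4/3.
On [1, 2] the curve lies below the axis; ∫[1,2] (u**3/2 - u**2 - u/2 + 1) du = -5/24, giving area 5/24.
Total area = 4/3 + 5/24 = 37/24.

37/24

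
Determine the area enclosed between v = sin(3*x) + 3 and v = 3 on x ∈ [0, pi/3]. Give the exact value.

2/3

On [0, pi/3], (sin(3*x) + 3) - (3) = sin(3*x) is ≥ 0 throughout, so the area is a single integral of |sin(3*x)|.
∫[0,pi/3] (sin(3*x)) dx = 2/3.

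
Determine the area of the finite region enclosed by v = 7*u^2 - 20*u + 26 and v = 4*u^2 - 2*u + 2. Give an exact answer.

4

Set the curves equal: 7*u^2 - 20*u + 26 = 4*u^2 - 2*u + 2, so 3*u^2 - 18*u + 24 = 0, which factors as 3*(u - 4)*(u - 2) = 0. The curves meet at u = 2, 4.
On [2, 4], v = 4*u^2 - 2*u + 2 is on top; that piece has area ∫[2,4] (-(3*u^2 - 18*u + 24)) du = 4.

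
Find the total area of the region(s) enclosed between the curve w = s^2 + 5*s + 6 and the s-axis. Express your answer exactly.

The curve meets the s-axis where s^2 + 5*s + 6 = 0, i.e. (s + 2)*(s + 3) = 0, at s = -3, -2.
On [-3, -2] the curve lies below the axis; ∫[-3,-2] (s^2 + 5*s + 6) ds = -1/6, giving area 1/6.

1/6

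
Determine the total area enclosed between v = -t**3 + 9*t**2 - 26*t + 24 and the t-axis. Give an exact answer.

The curve meets the t-axis where -t**3 + 9*t**2 - 26*t + 24 = 0, i.e. -(t - 4)*(t - 3)*(t - 2) = 0, at t = 2, 3, 4.
On [2, 3] the curve lies below the axis; ∫[2,3] (-t**3 + 9*t**2 - 26*t + 24) dt = -1/4, giving area 1/4.
On [3, 4] the curve lies above the axis; ∫[3,4] (-t**3 + 9*t**2 - 26*t + 24) dt = 1/4, giving area 1/4.
Total area = 1/4 + 1/4 = 1/2.

1/2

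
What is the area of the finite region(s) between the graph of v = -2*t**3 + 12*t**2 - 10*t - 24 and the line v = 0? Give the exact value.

131/2

The curve meets the t-axis where -2*t**3 + 12*t**2 - 10*t - 24 = 0, i.e. -2*(t - 4)*(t - 3)*(t + 1) = 0, at t = -1, 3, 4.
On [-1, 3] the curve lies below the axis; ∫[-1,3] (-2*t**3 + 12*t**2 - 10*t - 24) dt = -64, giving area 64.
On [3, 4] the curve lies above the axis; ∫[3,4] (-2*t**3 + 12*t**2 - 10*t - 24) dt = 3/2, giving area 3/2.
Total area = 64 + 3/2 = 131/2.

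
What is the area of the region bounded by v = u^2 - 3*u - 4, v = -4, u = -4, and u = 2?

The difference (u^2 - 3*u - 4) - (-4) = u^2 - 3*u changes sign at u = 0 inside [-4, 2], so split the integral there.
∫[-4,0] (u^2 - 3*u) du = 136/3.
∫[0,2] (u^2 - 3*u) du = -10/3; the area of that piece is 10/3.
Total area = 136/3 + 10/3 = 146/3.

146/3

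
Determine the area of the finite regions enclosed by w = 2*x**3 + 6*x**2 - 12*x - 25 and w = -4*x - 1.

131/2

Set the curves equal: 2*x**3 + 6*x**2 - 12*x - 25 = -4*x - 1, so 2*x**3 + 6*x**2 - 8*x - 24 = 0, which factors as 2*(x - 2)*(x + 2)*(x + 3) = 0. The curves meet at x = -3, -2, 2.
On [-3, -2], w = 2*x**3 + 6*x**2 - 12*x - 25 is on top; that piece has area ∫[-3,-2] (2*x**3 + 6*x**2 - 8*x - 24) dx = 3/2.
On [-2, 2], w = -4*x - 1 is on top; that piece has area ∫[-2,2] (-(2*x**3 + 6*x**2 - 8*x - 24)) dx = 64.
Total enclosed area = 3/2 + 64 = 131/2.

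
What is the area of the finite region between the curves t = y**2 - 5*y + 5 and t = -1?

1/6

Both boundary curves give t as a function of y, so integrate with respect to y. Setting them equal: y**2 - 5*y + 6 = 0, i.e. (y - 3)*(y - 2) = 0, so they meet at y = 2, 3.
For y in [2, 3], t = y**2 - 5*y + 5 is on the left; area = ∫[2,3] (-(y**2 - 5*y + 6)) dy = 1/6.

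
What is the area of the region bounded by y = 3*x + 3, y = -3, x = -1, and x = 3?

36

On [-1, 3], (3*x + 3) - (-3) = 3*x + 6 is ≥ 0 throughout, so the area is a single integral of |3*x + 6|.
∫[-1,3] (3*x + 6) dx = 36.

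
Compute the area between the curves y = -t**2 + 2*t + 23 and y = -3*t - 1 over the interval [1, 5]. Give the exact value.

344/3

On [1, 5], (-t**2 + 2*t + 23) - (-3*t - 1) = -t**2 + 5*t + 24 is ≥ 0 throughout, so the area is a single integral of |-t**2 + 5*t + 24|.
∫[1,5] (-t**2 + 5*t + 24) dt = 344/3.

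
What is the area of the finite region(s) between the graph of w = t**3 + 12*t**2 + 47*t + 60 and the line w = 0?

The curve meets the t-axis where t**3 + 12*t**2 + 47*t + 60 = 0, i.e. (t + 3)*(t + 4)*(t + 5) = 0, at t = -5, -4, -3.
On [-5, -4] the curve lies above the axis; ∫[-5,-4] (t**3 + 12*t**2 + 47*t + 60) dt = 1/4, giving area 1/4.
On [-4, -3] the curve lies below the axis; ∫[-4,-3] (t**3 + 12*t**2 + 47*t + 60) dt = -1/4, giving area 1/4.
Total area = 1/4 + 1/4 = 1/2.

1/2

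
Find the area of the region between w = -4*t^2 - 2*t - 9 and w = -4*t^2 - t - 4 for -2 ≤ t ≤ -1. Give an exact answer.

7/2

On [-2, -1], (-4*t^2 - 2*t - 9) - (-4*t^2 - t - 4) = -t - 5 is ≤ 0 throughout, so the area is a single integral of |-t - 5|.
∫[-2,-1] (-t - 5) dt = -7/2; the area of that piece is 7/2.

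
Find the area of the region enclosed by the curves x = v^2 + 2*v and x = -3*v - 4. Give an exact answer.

Both boundary curves give x as a function of v, so integrate with respect to v. Setting them equal: v^2 + 5*v + 4 = 0, i.e. (v + 1)*(v + 4) = 0, so they meet at v = -4, -1.
For v in [-4, -1], x = v^2 + 2*v is on the left; area = ∫[-4,-1] (-(v^2 + 5*v + 4)) dv = 9/2.

9/2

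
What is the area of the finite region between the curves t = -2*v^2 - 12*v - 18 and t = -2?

Both boundary curves give t as a function of v, so integrate with respect to v. Setting them equal: -2*v^2 - 12*v - 16 = 0, i.e. -2*(v + 2)*(v + 4) = 0, so they meet at v = -4, -2.
For v in [-4, -2], t = -2*v^2 - 12*v - 18 is on the right; area = ∫[-4,-2] (-2*v^2 - 12*v - 16) dv = 8/3.

8/3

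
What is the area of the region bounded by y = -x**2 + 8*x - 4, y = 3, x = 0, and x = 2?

6

The difference (-x**2 + 8*x - 4) - (3) = -x**2 + 8*x - 7 changes sign at x = 1 inside [0, 2], so split the integral there.
∫[0,1] (-x**2 + 8*x - 7) dx = -10/3; the area of that piece is 10/3.
∫[1,2] (-x**2 + 8*x - 7) dx = 8/3.
Total area = 10/3 + 8/3 = 6.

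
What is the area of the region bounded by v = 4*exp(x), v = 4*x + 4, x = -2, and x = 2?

-16 - 4*exp(-2) + 4*exp(2)

On [-2, 2], (4*exp(x)) - (4*x + 4) = -4*x + 4*exp(x) - 4 is ≥ 0 throughout, so the area is a single integral of |-4*x + 4*exp(x) - 4|.
∫[-2,2] (-4*x + 4*exp(x) - 4) dx = -16 - 4*exp(-2) + 4*exp(2).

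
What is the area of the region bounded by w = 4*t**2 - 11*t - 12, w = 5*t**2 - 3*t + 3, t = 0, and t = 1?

On [0, 1], (4*t**2 - 11*t - 12) - (5*t**2 - 3*t + 3) = -t**2 - 8*t - 15 is ≤ 0 throughout, so the area is a single integral of |-t**2 - 8*t - 15|.
∫[0,1] (-t**2 - 8*t - 15) dt = -58/3; the area of that piece is 58/3.

58/3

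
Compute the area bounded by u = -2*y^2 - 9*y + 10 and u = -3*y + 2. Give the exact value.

Both boundary curves give u as a function of y, so integrate with respect to y. Setting them equal: -2*y^2 - 6*y + 8 = 0, i.e. -2*(y - 1)*(y + 4) = 0, so they meet at y = -4, 1.
For y in [-4, 1], u = -2*y^2 - 9*y + 10 is on the right; area = ∫[-4,1] (-2*y^2 - 6*y + 8) dy = 125/3.

125/3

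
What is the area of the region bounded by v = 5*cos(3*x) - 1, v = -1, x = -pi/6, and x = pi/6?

10/3

On [-pi/6, pi/6], (5*cos(3*x) - 1) - (-1) = 5*cos(3*x) is ≥ 0 throughout, so the area is a single integral of |5*cos(3*x)|.
∫[-pi/6,pi/6] (5*cos(3*x)) dx = 10/3.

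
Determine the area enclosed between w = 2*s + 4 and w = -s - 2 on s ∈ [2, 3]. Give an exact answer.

27/2

On [2, 3], (2*s + 4) - (-s - 2) = 3*s + 6 is ≥ 0 throughout, so the area is a single integral of |3*s + 6|.
∫[2,3] (3*s + 6) ds = 27/2.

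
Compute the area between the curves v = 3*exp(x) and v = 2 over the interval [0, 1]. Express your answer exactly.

-5 + 3*exp(1)

On [0, 1], (3*exp(x)) - (2) = 3*exp(x) - 2 is ≥ 0 throughout, so the area is a single integral of |3*exp(x) - 2|.
∫[0,1] (3*exp(x) - 2) dx = -5 + 3*exp(1).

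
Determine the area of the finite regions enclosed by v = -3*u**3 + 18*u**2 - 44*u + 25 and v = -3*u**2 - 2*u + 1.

Set the curves equal: -3*u**3 + 18*u**2 - 44*u + 25 = -3*u**2 - 2*u + 1, so -3*u**3 + 21*u**2 - 42*u + 24 = 0, which factors as -3*(u - 4)*(u - 2)*(u - 1) = 0. The curves meet at u = 1, 2, 4.
On [1, 2], v = -3*u**2 - 2*u + 1 is on top; that piece has area ∫[1,2] (-(-3*u**3 + 21*u**2 - 42*u + 24)) du = 5/4.
On [2, 4], v = -3*u**3 + 18*u**2 - 44*u + 25 is on top; that piece has area ∫[2,4] (-3*u**3 + 21*u**2 - 42*u + 24) du = 8.
Total enclosed area = 5/4 + 8 = 37/4.

37/4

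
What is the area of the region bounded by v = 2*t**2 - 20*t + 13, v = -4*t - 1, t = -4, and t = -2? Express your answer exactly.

484/3

On [-4, -2], (2*t**2 - 20*t + 13) - (-4*t - 1) = 2*t**2 - 16*t + 14 is ≥ 0 throughout, so the area is a single integral of |2*t**2 - 16*t + 14|.
∫[-4,-2] (2*t**2 - 16*t + 14) dt = 484/3.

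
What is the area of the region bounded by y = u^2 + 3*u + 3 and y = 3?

9/2

Set the curves equal: u^2 + 3*u + 3 = 3, so u^2 + 3*u = 0, which factors as u*(u + 3) = 0. The curves meet at u = -3, 0.
On [-3, 0], y = 3 is on top; that piece has area ∫[-3,0] (-(u^2 + 3*u)) du = 9/2.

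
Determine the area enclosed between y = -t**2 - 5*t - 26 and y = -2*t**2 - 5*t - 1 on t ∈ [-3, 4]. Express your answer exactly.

On [-3, 4], (-t**2 - 5*t - 26) - (-2*t**2 - 5*t - 1) = t**2 - 25 is ≤ 0 throughout, so the area is a single integral of |t**2 - 25|.
∫[-3,4] (t**2 - 25) dt = -434/3; the area of that piece is 434/3.

434/3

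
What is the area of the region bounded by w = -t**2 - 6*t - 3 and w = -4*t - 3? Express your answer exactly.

4/3

Set the curves equal: -t**2 - 6*t - 3 = -4*t - 3, so -t**2 - 2*t = 0, which factors as -t*(t + 2) = 0. The curves meet at t = -2, 0.
On [-2, 0], w = -t**2 - 6*t - 3 is on top; that piece has area ∫[-2,0] (-t**2 - 2*t) dt = 4/3.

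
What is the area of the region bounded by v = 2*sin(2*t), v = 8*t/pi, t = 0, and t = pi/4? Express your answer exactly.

1 - pi/4

On [0, pi/4], (2*sin(2*t)) - (8*t/pi) = -8*t/pi + 2*sin(2*t) is ≥ 0 throughout, so the area is a single integral of |-8*t/pi + 2*sin(2*t)|.
∫[0,pi/4] (-8*t/pi + 2*sin(2*t)) dt = 1 - pi/4.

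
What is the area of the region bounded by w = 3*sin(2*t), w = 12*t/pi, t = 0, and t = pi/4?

3/2 - 3*pi/8

On [0, pi/4], (3*sin(2*t)) - (12*t/pi) = -12*t/pi + 3*sin(2*t) is ≥ 0 throughout, so the area is a single integral of |-12*t/pi + 3*sin(2*t)|.
∫[0,pi/4] (-12*t/pi + 3*sin(2*t)) dt = 3/2 - 3*pi/8.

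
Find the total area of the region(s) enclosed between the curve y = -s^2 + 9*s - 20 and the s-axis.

The curve meets the s-axis where -s^2 + 9*s - 20 = 0, i.e. -(s - 5)*(s - 4) = 0, at s = 4, 5.
On [4, 5] the curve lies above the axis; ∫[4,5] (-s^2 + 9*s - 20) ds = 1/6, giving area 1/6.

1/6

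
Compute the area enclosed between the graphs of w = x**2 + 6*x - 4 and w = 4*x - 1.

Set the curves equal: x**2 + 6*x - 4 = 4*x - 1, so x**2 + 2*x - 3 = 0, which factors as (x - 1)*(x + 3) = 0. The curves meet at x = -3, 1.
On [-3, 1], w = 4*x - 1 is on top; that piece has area ∫[-3,1] (-(x**2 + 2*x - 3)) dx = 32/3.

32/3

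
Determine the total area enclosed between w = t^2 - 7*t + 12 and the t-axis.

The curve meets the t-axis where t^2 - 7*t + 12 = 0, i.e. (t - 4)*(t - 3) = 0, at t = 3, 4.
On [3, 4] the curve lies below the axis; ∫[3,4] (t^2 - 7*t + 12) dt = -1/6, giving area 1/6.

1/6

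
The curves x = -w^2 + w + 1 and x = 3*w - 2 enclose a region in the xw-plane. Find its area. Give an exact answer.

Both boundary curves give x as a function of w, so integrate with respect to w. Setting them equal: -w^2 - 2*w + 3 = 0, i.e. -(w - 1)*(w + 3) = 0, so they meet at w = -3, 1.
For w in [-3, 1], x = -w^2 + w + 1 is on the right; area = ∫[-3,1] (-w^2 - 2*w + 3) dw = 32/3.

32/3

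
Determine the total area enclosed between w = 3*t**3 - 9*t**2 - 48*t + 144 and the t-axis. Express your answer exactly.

1551/2

The curve meets the t-axis where 3*t**3 - 9*t**2 - 48*t + 144 = 0, i.e. 3*(t - 4)*(t - 3)*(t + 4) = 0, at t = -4, 3, 4.
On [-4, 3] the curve lies above the axis; ∫[-4,3] (3*t**3 - 9*t**2 - 48*t + 144) dt = 3087/4, giving area 3087/4.
On [3, 4] the curve lies below the axis; ∫[3,4] (3*t**3 - 9*t**2 - 48*t + 144) dt = -15/4, giving area 15/4.
Total area = 3087/4 + 15/4 = 1551/2.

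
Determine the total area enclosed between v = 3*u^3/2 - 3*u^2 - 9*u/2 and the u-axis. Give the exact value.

The curve meets the u-axis where 3*u^3/2 - 3*u^2 - 9*u/2 = 0, i.e. 3*u*(u - 3)*(u + 1)/2 = 0, at u = -1, 0, 3.
On [-1, 0] the curve lies above the axis; ∫[-1,0] (3*u^3/2 - 3*u^2 - 9*u/2) du = 7/8, giving area 7/8.
On [0, 3] the curve lies below the axis; ∫[0,3] (3*u^3/2 - 3*u^2 - 9*u/2) du = -135/8, giving area 135/8.
Total area = 7/8 + 135/8 = 71/4.

71/4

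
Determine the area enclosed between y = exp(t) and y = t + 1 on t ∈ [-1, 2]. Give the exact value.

On [-1, 2], (exp(t)) - (t + 1) = -t + exp(t) - 1 is ≥ 0 throughout, so the area is a single integral of |-t + exp(t) - 1|.
∫[-1,2] (-t + exp(t) - 1) dt = -9/2 - exp(-1) + exp(2).

-9/2 - exp(-1) + exp(2)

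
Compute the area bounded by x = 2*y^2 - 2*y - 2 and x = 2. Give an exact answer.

Both boundary curves give x as a function of y, so integrate with respect to y. Setting them equal: 2*y^2 - 2*y - 4 = 0, i.e. 2*(y - 2)*(y + 1) = 0, so they meet at y = -1, 2.
For y in [-1, 2], x = 2*y^2 - 2*y - 2 is on the left; area = ∫[-1,2] (-(2*y^2 - 2*y - 4)) dy = 9.

9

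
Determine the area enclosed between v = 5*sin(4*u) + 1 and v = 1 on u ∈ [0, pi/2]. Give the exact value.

5

The difference (5*sin(4*u) + 1) - (1) = 5*sin(4*u) changes sign at u = pi/4 inside [0, pi/2], so split the integral there.
∫[0,pi/4] (5*sin(4*u)) du = 5/2.
∫[pi/4,pi/2] (5*sin(4*u)) du = -5/2; the area of that piece is 5/2.
Total area = 5/2 + 5/2 = 5.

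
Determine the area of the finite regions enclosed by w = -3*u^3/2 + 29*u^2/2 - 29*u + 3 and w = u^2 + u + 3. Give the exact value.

393/8

Set the curves equal: -3*u^3/2 + 29*u^2/2 - 29*u + 3 = u^2 + u + 3, so -3*u^3/2 + 27*u^2/2 - 30*u = 0, which factors as -3*u*(u - 5)*(u - 4)/2 = 0. The curves meet at u = 0, 4, 5.
On [0, 4], w = u^2 + u + 3 is on top; that piece has area ∫[0,4] (-(-3*u^3/2 + 27*u^2/2 - 30*u)) du = 48.
On [4, 5], w = -3*u^3/2 + 29*u^2/2 - 29*u + 3 is on top; that piece has area ∫[4,5] (-3*u^3/2 + 27*u^2/2 - 30*u) du = 9/8.
Total enclosed area = 48 + 9/8 = 393/8.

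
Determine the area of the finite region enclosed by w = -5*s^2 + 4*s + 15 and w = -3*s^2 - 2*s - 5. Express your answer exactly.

Set the curves equal: -5*s^2 + 4*s + 15 = -3*s^2 - 2*s - 5, so -2*s^2 + 6*s + 20 = 0, which factors as -2*(s - 5)*(s + 2) = 0. The curves meet at s = -2, 5.
On [-2, 5], w = -5*s^2 + 4*s + 15 is on top; that piece has area ∫[-2,5] (-2*s^2 + 6*s + 20) ds = 343/3.

343/3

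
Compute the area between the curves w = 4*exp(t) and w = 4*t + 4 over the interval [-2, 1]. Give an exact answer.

On [-2, 1], (4*exp(t)) - (4*t + 4) = -4*t + 4*exp(t) - 4 is ≥ 0 throughout, so the area is a single integral of |-4*t + 4*exp(t) - 4|.
∫[-2,1] (-4*t + 4*exp(t) - 4) dt = -6 - 4*exp(-2) + 4*exp(1).

-6 - 4*exp(-2) + 4*exp(1)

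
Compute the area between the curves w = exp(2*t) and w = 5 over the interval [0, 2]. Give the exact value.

The difference (exp(2*t)) - (5) = exp(2*t) - 5 changes sign at t = log(5)/2 inside [0, 2], so split the integral there.
∫[0,log(5)/2] (exp(2*t) - 5) dt = 2 - 5*log(5)/2; the area of that piece is -2 + 5*log(5)/2.
∫[log(5)/2,2] (exp(2*t) - 5) dt = -25/2 + 5*log(5)/2 + exp(4)/2.
Total area = (-2 + 5*log(5)/2) + (-25/2 + 5*log(5)/2 + exp(4)/2) = -29/2 + 5*log(5) + exp(4)/2.

-29/2 + 5*log(5) + exp(4)/2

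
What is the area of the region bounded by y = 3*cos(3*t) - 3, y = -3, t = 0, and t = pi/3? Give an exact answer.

The difference (3*cos(3*t) - 3) - (-3) = 3*cos(3*t) changes sign at t = pi/6 inside [0, pi/3], so split the integral there.
∫[0,pi/6] (3*cos(3*t)) dt = 1.
∫[pi/6,pi/3] (3*cos(3*t)) dt = -1; the area of that piece is 1.
Total area = 1 + 1 = 2.

2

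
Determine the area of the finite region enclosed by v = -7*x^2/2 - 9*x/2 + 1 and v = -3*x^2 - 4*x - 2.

125/12

Set the curves equal: -7*x^2/2 - 9*x/2 + 1 = -3*x^2 - 4*x - 2, so -x^2/2 - x/2 + 3 = 0, which factors as -(x - 2)*(x + 3)/2 = 0. The curves meet at x = -3, 2.
On [-3, 2], v = -7*x^2/2 - 9*x/2 + 1 is on top; that piece has area ∫[-3,2] (-x^2/2 - x/2 + 3) dx = 125/12.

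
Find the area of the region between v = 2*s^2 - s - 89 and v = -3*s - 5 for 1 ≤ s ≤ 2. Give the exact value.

229/3

On [1, 2], (2*s^2 - s - 89) - (-3*s - 5) = 2*s^2 + 2*s - 84 is ≤ 0 throughout, so the area is a single integral of |2*s^2 + 2*s - 84|.
∫[1,2] (2*s^2 + 2*s - 84) ds = -229/3; the area of that piece is 229/3.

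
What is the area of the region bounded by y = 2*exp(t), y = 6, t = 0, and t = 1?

8 - 2*exp(1)

On [0, 1], (2*exp(t)) - (6) = 2*exp(t) - 6 is ≤ 0 throughout, so the area is a single integral of |2*exp(t) - 6|.
∫[0,1] (2*exp(t) - 6) dt = -8 + 2*exp(1); the area of that piece is 8 - 2*exp(1).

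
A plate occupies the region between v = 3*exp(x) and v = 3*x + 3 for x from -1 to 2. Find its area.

-27/2 - 3*exp(-1) + 3*exp(2)

On [-1, 2], (3*exp(x)) - (3*x + 3) = -3*x + 3*exp(x) - 3 is ≥ 0 throughout, so the area is a single integral of |-3*x + 3*exp(x) - 3|.
∫[-1,2] (-3*x + 3*exp(x) - 3) dx = -27/2 - 3*exp(-1) + 3*exp(2).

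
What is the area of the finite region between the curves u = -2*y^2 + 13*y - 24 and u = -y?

Both boundary curves give u as a function of y, so integrate with respect to y. Setting them equal: -2*y^2 + 14*y - 24 = 0, i.e. -2*(y - 4)*(y - 3) = 0, so they meet at y = 3, 4.
For y in [3, 4], u = -2*y^2 + 13*y - 24 is on the right; area = ∫[3,4] (-2*y^2 + 14*y - 24) dy = 1/3.

1/3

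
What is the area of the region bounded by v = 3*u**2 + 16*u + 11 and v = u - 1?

Set the curves equal: 3*u**2 + 16*u + 11 = u - 1, so 3*u**2 + 15*u + 12 = 0, which factors as 3*(u + 1)*(u + 4) = 0. The curves meet at u = -4, -1.
On [-4, -1], v = u - 1 is on top; that piece has area ∫[-4,-1] (-(3*u**2 + 15*u + 12)) du = 27/2.

27/2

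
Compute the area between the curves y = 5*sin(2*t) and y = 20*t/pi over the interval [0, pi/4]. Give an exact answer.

On [0, pi/4], (5*sin(2*t)) - (20*t/pi) = -20*t/pi + 5*sin(2*t) is ≥ 0 throughout, so the area is a single integral of |-20*t/pi + 5*sin(2*t)|.
∫[0,pi/4] (-20*t/pi + 5*sin(2*t)) dt = 5/2 - 5*pi/8.

5/2 - 5*pi/8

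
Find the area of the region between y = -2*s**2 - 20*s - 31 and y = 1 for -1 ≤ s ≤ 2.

On [-1, 2], (-2*s**2 - 20*s - 31) - (1) = -2*s**2 - 20*s - 32 is ≤ 0 throughout, so the area is a single integral of |-2*s**2 - 20*s - 32|.
∫[-1,2] (-2*s**2 - 20*s - 32) ds = -132; the area of that piece is 132.

132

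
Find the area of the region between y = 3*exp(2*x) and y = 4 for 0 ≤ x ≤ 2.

The difference (3*exp(2*x)) - (4) = 3*exp(2*x) - 4 changes sign at x = -log(3)/2 + log(2) inside [0, 2], so split the integral there.
∫[0,-log(3)/2 + log(2)] (3*exp(2*x) - 4) dx = log(9/16) + 1/2; the area of that piece is -1/2 + log(16/9).
∫[-log(3)/2 + log(2),2] (3*exp(2*x) - 4) dx = -10 - 2*log(3) + 4*log(2) + 3*exp(4)/2.
Total area = (-1/2 + log(16/9)) + (-10 - 2*log(3) + 4*log(2) + 3*exp(4)/2) = -21/2 - 4*log(3) + 8*log(2) + 3*exp(4)/2.

-21/2 - 4*log(3) + 8*log(2) + 3*exp(4)/2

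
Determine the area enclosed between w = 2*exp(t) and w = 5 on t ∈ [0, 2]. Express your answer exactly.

-18 - 10*log(2) + 2*exp(2) + 10*log(5)

The difference (2*exp(t)) - (5) = 2*exp(t) - 5 changes sign at t = log(5/2) inside [0, 2], so split the integral there.
∫[0,log(5/2)] (2*exp(t) - 5) dt = log(32/3125) + 3; the area of that piece is -3 + log(3125/32).
∫[log(5/2),2] (2*exp(t) - 5) dt = -15 - 5*log(2) + 5*log(5) + 2*exp(2).
Total area = (-3 + log(3125/32)) + (-15 - 5*log(2) + 5*log(5) + 2*exp(2)) = -18 - 10*log(2) + 2*exp(2) + 10*log(5).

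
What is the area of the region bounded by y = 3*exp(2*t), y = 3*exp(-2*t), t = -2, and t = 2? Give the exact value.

-6 + 3*exp(-4) + 3*exp(4)

The difference (3*exp(2*t)) - (3*exp(-2*t)) = 3*exp(2*t) - 3*exp(-2*t) changes sign at t = 0 inside [-2, 2], so split the integral there.
∫[-2,0] (3*exp(2*t) - 3*exp(-2*t)) dt = -3*exp(4)/2 - 3*exp(-4)/2 + 3; the area of that piece is -3 + 3*exp(-4)/2 + 3*exp(4)/2.
∫[0,2] (3*exp(2*t) - 3*exp(-2*t)) dt = -3 + 3*exp(-4)/2 + 3*exp(4)/2.
Total area = (-3 + 3*exp(-4)/2 + 3*exp(4)/2) + (-3 + 3*exp(-4)/2 + 3*exp(4)/2) = -6 + 3*exp(-4) + 3*exp(4).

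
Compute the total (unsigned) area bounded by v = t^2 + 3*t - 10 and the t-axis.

343/6

The curve meets the t-axis where t^2 + 3*t - 10 = 0, i.e. (t - 2)*(t + 5) = 0, at t = -5, 2.
On [-5, 2] the curve lies below the axis; ∫[-5,2] (t^2 + 3*t - 10) dt = -343/6, giving area 343/6.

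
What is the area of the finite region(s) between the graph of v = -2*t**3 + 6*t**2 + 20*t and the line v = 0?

The curve meets the t-axis where -2*t**3 + 6*t**2 + 20*t = 0, i.e. -2*t*(t - 5)*(t + 2) = 0, at t = -2, 0, 5.
On [-2, 0] the curve lies below the axis; ∫[-2,0] (-2*t**3 + 6*t**2 + 20*t) dt = -16, giving area 16.
On [0, 5] the curve lies above the axis; ∫[0,5] (-2*t**3 + 6*t**2 + 20*t) dt = 375/2, giving area 375/2.
Total area = 16 + 375/2 = 407/2.

407/2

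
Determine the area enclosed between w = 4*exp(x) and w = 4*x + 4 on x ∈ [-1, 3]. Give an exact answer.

-32 - 4*exp(-1) + 4*exp(3)

On [-1, 3], (4*exp(x)) - (4*x + 4) = -4*x + 4*exp(x) - 4 is ≥ 0 throughout, so the area is a single integral of |-4*x + 4*exp(x) - 4|.
∫[-1,3] (-4*x + 4*exp(x) - 4) dx = -32 - 4*exp(-1) + 4*exp(3).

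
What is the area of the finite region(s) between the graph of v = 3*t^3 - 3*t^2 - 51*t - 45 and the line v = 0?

568

The curve meets the t-axis where 3*t^3 - 3*t^2 - 51*t - 45 = 0, i.e. 3*(t - 5)*(t + 1)*(t + 3) = 0, at t = -3, -1, 5.
On [-3, -1] the curve lies above the axis; ∫[-3,-1] (3*t^3 - 3*t^2 - 51*t - 45) dt = 28, giving area 28.
On [-1, 5] the curve lies below the axis; ∫[-1,5] (3*t^3 - 3*t^2 - 51*t - 45) dt = -540, giving area 540.
Total area = 28 + 540 = 568.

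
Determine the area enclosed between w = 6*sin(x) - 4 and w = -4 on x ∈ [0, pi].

12

On [0, pi], (6*sin(x) - 4) - (-4) = 6*sin(x) is ≥ 0 throughout, so the area is a single integral of |6*sin(x)|.
∫[0,pi] (6*sin(x)) dx = 12.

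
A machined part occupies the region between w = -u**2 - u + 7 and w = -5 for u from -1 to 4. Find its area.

77/2

The difference (-u**2 - u + 7) - (-5) = -u**2 - u + 12 changes sign at u = 3 inside [-1, 4], so split the integral there.
∫[-1,3] (-u**2 - u + 12) du = 104/3.
∫[3,4] (-u**2 - u + 12) du = -23/6; the area of that piece is 23/6.
Total area = 104/3 + 23/6 = 77/2.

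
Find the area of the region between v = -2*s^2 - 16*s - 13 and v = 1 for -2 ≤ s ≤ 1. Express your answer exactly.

104/3

The difference (-2*s^2 - 16*s - 13) - (1) = -2*s^2 - 16*s - 14 changes sign at s = -1 inside [-2, 1], so split the integral there.
∫[-2,-1] (-2*s^2 - 16*s - 14) ds = 16/3.
∫[-1,1] (-2*s^2 - 16*s - 14) ds = -88/3; the area of that piece is 88/3.
Total area = 16/3 + 88/3 = 104/3.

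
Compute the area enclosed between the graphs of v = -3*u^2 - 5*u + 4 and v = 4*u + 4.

27/2

Set the curves equal: -3*u^2 - 5*u + 4 = 4*u + 4, so -3*u^2 - 9*u = 0, which factors as -3*u*(u + 3) = 0. The curves meet at u = -3, 0.
On [-3, 0], v = -3*u^2 - 5*u + 4 is on top; that piece has area ∫[-3,0] (-3*u^2 - 9*u) du = 27/2.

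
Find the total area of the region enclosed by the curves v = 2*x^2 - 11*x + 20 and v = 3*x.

Set the curves equal: 2*x^2 - 11*x + 20 = 3*x, so 2*x^2 - 14*x + 20 = 0, which factors as 2*(x - 5)*(x - 2) = 0. The curves meet at x = 2, 5.
On [2, 5], v = 3*x is on top; that piece has area ∫[2,5] (-(2*x^2 - 14*x + 20)) dx = 9.

9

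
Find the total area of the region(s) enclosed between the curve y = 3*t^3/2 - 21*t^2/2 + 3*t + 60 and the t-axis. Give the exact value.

The curve meets the t-axis where 3*t^3/2 - 21*t^2/2 + 3*t + 60 = 0, i.e. 3*(t - 5)*(t - 4)*(t + 2)/2 = 0, at t = -2, 4, 5.
On [-2, 4] the curve lies above the axis; ∫[-2,4] (3*t^3/2 - 21*t^2/2 + 3*t + 60) dt = 216, giving area 216.
On [4, 5] the curve lies below the axis; ∫[4,5] (3*t^3/2 - 21*t^2/2 + 3*t + 60) dt = -13/8, giving area 13/8.
Total area = 216 + 13/8 = 1741/8.

1741/8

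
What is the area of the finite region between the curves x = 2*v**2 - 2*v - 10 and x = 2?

Both boundary curves give x as a function of v, so integrate with respect to v. Setting them equal: 2*v**2 - 2*v - 12 = 0, i.e. 2*(v - 3)*(v + 2) = 0, so they meet at v = -2, 3.
For v in [-2, 3], x = 2*v**2 - 2*v - 10 is on the left; area = ∫[-2,3] (-(2*v**2 - 2*v - 12)) dv = 125/3.

125/3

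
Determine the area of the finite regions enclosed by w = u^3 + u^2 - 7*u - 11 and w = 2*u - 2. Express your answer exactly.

148/3

Set the curves equal: u^3 + u^2 - 7*u - 11 = 2*u - 2, so u^3 + u^2 - 9*u - 9 = 0, which factors as (u - 3)*(u + 1)*(u + 3) = 0. The curves meet at u = -3, -1, 3.
On [-3, -1], w = u^3 + u^2 - 7*u - 11 is on top; that piece has area ∫[-3,-1] (u^3 + u^2 - 9*u - 9) du = 20/3.
On [-1, 3], w = 2*u - 2 is on top; that piece has area ∫[-1,3] (-(u^3 + u^2 - 9*u - 9)) du = 128/3.
Total enclosed area = 20/3 + 128/3 = 148/3.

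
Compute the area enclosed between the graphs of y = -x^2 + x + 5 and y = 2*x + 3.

Set the curves equal: -x^2 + x + 5 = 2*x + 3, so -x^2 - x + 2 = 0, which factors as -(x - 1)*(x + 2) = 0. The curves meet at x = -2, 1.
On [-2, 1], y = -x^2 + x + 5 is on top; that piece has area ∫[-2,1] (-x^2 - x + 2) dx = 9/2.

9/2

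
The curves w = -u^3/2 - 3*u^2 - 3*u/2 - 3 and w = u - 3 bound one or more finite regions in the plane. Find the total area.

131/8

Set the curves equal: -u^3/2 - 3*u^2 - 3*u/2 - 3 = u - 3, so -u^3/2 - 3*u^2 - 5*u/2 = 0, which factors as -u*(u + 1)*(u + 5)/2 = 0. The curves meet at u = -5, -1, 0.
On [-5, -1], w = u - 3 is on top; that piece has area ∫[-5,-1] (-(-u^3/2 - 3*u^2 - 5*u/2)) du = 16.
On [-1, 0], w = -u^3/2 - 3*u^2 - 3*u/2 - 3 is on top; that piece has area ∫[-1,0] (-u^3/2 - 3*u^2 - 5*u/2) du = 3/8.
Total enclosed area = 16 + 3/8 = 131/8.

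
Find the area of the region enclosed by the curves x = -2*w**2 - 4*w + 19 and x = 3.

Both boundary curves give x as a function of w, so integrate with respect to w. Setting them equal: -2*w**2 - 4*w + 16 = 0, i.e. -2*(w - 2)*(w + 4) = 0, so they meet at w = -4, 2.
For w in [-4, 2], x = -2*w**2 - 4*w + 19 is on the right; area = ∫[-4,2] (-2*w**2 - 4*w + 16) dw = 72.

72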